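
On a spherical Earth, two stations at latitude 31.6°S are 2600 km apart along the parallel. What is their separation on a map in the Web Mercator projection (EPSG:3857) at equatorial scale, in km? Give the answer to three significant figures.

3050 km

The Mercator projection is conformal; its linear scale factor is the same in every direction and equals sec φ = 1/cos φ.
Along the parallel, k = sec 31.6° = 1/0.8517 = 1.174.
Map distance = 2600 × 1.174 ≈ 3050 km.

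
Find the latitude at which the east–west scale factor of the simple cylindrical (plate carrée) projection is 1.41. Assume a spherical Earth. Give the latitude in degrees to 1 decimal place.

Plate carrée: h = 1, k = sec φ along parallels.
sec φ = 1.41  ⇒  cos φ = 0.7092  ⇒  φ ≈ 44.8°.

44.8°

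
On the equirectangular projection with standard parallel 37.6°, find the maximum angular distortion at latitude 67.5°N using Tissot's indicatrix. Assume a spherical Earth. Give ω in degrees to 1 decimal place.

In the equirectangular projection with standard parallel φ₀ = 37.6° (x = Rλ cos φ₀, y = Rφ), meridians are true-scale (h = 1) and the parallel scale is k = cos φ₀ / cos φ.
At 67.5°: h = 1.000, k = 2.070; principal scales a = 2.070, b = 1.000.
sin(ω/2) = (a − b)/(a + b) = 1.070/3.070 = 0.3486, so ω = 2 arcsin(0.3486) ≈ 40.8°.

40.8°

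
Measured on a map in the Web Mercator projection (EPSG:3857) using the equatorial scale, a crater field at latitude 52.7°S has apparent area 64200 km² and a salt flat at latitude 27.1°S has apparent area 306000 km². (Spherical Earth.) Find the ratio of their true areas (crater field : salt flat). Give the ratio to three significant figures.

0.0972

On Mercator the areal scale is sec²φ, so true area = apparent × cos²φ.
True area of crater field: 64200 × cos²(52.7°) = 64200 × 0.3672 = 23580 km².
True area of salt flat: 306000 × cos²(27.1°) = 306000 × 0.7925 = 242500 km².
Ratio = 23580 / 242500 ≈ 0.0972.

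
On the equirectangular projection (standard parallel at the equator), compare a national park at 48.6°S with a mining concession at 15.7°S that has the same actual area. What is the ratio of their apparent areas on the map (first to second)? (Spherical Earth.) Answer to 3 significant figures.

1.46

For the equirectangular projection with φ₀ = 0 (plate carrée), h = 1 along meridians and k = sec φ along parallels.
Areal scale at 48.6°: h·k = 1.000 × 1.512 = 1.512.
Areal scale at 15.7°: h·k = 1.000 × 1.039 = 1.039.
Ratio = 1.512/1.039 ≈ 1.46.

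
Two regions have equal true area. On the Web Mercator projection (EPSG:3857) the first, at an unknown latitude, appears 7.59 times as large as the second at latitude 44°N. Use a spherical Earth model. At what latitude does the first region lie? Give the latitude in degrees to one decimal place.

For equal true areas on Mercator, apparent areas scale as sec²φ, so the ratio is cos²φ₂ / cos²φ₁.
cos²φ₂ / cos²φ₁ = 7.59  ⇒  cos φ₁ = cos 44° / √7.59 = 0.7193/2.755 = 0.2611.
φ₁ = arccos(0.2611) ≈ 74.9°.

74.9°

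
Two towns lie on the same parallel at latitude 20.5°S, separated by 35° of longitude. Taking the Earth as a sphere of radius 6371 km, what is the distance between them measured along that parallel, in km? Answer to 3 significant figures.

3650 km

Arc length along a parallel = R cos φ · Δλ (with Δλ in radians).
= 6371 × cos 20.5° × (35° × π/180) = 6371 × 0.9367 × 0.6109 ≈ 3650 km.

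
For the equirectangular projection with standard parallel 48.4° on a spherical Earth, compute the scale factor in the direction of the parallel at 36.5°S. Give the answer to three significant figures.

0.826

With standard parallel φ₀ = 48.4°, the equirectangular projection gives x = Rλ cos φ₀, y = Rφ, so h = 1 and k = cos 48.4° / cos φ.
k = cos 48.4° / cos 36.5° = 0.6639/0.8039 = 0.8259.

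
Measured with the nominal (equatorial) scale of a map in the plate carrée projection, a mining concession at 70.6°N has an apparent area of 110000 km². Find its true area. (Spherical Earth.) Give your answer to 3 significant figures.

36500 km²

For the equirectangular projection with φ₀ = 0 (plate carrée), h = 1 along meridians and k = sec φ along parallels.
Areal scale = h·k = 1 × sec φ; at 70.6°, h = 1.000, k = 3.011, so h·k = 3.011.
True area = apparent / (areal scale) = 110000 / 3.011 ≈ 36500 km².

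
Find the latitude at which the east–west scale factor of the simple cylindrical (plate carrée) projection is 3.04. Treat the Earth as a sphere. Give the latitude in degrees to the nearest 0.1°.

Plate carrée: h = 1, k = sec φ along parallels.
sec φ = 3.04  ⇒  cos φ = 0.3289  ⇒  φ ≈ 70.8°.

70.8°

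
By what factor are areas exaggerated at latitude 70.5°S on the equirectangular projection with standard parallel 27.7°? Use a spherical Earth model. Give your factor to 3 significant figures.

The equidistant cylindrical projection with φ₀ = 27.7° has h = 1 (meridians true) and k = cos φ₀ / cos φ along parallels.
Areal scale = h·k = 1 × cos φ₀ / cos φ; at 70.5°, h = 1.000, k = 2.652, so h·k = 2.652.

2.65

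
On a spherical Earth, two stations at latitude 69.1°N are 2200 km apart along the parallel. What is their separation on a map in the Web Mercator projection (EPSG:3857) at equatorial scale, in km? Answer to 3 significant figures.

6170 km

For Mercator, h = k = sec φ (a conformal cylindrical projection has a single point scale, 1/cos φ).
Along the parallel, k = sec 69.1° = 1/0.3567 = 2.803.
Map distance = 2200 × 2.803 ≈ 6170 km.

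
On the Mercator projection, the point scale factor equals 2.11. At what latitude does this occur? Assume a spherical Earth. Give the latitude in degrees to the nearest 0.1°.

Mercator scale is k = sec φ = 1/cos φ.
1/cos φ = 2.11  ⇒  cos φ = 0.4739  ⇒  φ = arccos(0.4739) ≈ 61.7°.

61.7°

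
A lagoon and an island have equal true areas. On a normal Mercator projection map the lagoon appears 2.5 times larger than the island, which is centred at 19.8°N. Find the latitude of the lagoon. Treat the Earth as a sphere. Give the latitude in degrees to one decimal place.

53.5°

On Mercator, (apparent₁)/(apparent₂) = sec²φ₁ / sec²φ₂ when true areas are equal.
cos²φ₂ / cos²φ₁ = 2.5  ⇒  cos φ₁ = cos 19.8° / √2.5 = 0.9409/1.581 = 0.5951.
φ₁ = arccos(0.5951) ≈ 53.5°.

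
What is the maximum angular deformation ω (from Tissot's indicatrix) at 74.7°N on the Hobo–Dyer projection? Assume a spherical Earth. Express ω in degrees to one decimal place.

106.4°

The Hobo–Dyer projection is cylindrical equal-area with φ₀ = 37.5°. For cylindrical equal-area with standard parallel φ₀, h = cos φ / cos φ₀ and k = cos φ₀ / cos φ, so h·k = 1.
At 74.7°: h = 0.3326, k = 3.007; principal scales a = 3.007, b = 0.3326.
sin(ω/2) = (a − b)/(a + b) = 2.674/3.339 = 0.8008, so ω = 2 arcsin(0.8008) ≈ 106.4°.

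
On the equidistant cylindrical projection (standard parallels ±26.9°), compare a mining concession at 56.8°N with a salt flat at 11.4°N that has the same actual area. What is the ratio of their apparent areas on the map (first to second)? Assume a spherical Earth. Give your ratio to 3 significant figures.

With standard parallel φ₀ = 26.9°, the equirectangular projection gives x = Rλ cos φ₀, y = Rφ, so h = 1 and k = cos 26.9° / cos φ.
Areal scale at 56.8°: h·k = 1.000 × 1.629 = 1.629.
Areal scale at 11.4°: h·k = 1.000 × 0.9097 = 0.9097.
Ratio = 1.629/0.9097 ≈ 1.79.

1.79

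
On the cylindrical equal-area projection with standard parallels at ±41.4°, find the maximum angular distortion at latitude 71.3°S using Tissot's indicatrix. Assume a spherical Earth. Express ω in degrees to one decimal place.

For cylindrical equal-area with standard parallel φ₀, h = cos φ / cos φ₀ and k = cos φ₀ / cos φ, so h·k = 1.
At 71.3°: h = 0.4274, k = 2.340; principal scales a = 2.340, b = 0.4274.
sin(ω/2) = (a − b)/(a + b) = 1.912/2.767 = 0.6911, so ω = 2 arcsin(0.6911) ≈ 87.4°.

87.4°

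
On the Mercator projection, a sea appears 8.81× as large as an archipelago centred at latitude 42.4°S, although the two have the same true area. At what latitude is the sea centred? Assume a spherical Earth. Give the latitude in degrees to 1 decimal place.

For equal true areas on Mercator, apparent areas scale as sec²φ, so the ratio is cos²φ₂ / cos²φ₁.
cos²φ₂ / cos²φ₁ = 8.81  ⇒  cos φ₁ = cos 42.4° / √8.81 = 0.7385/2.968 = 0.2488.
φ₁ = arccos(0.2488) ≈ 75.6°.

75.6°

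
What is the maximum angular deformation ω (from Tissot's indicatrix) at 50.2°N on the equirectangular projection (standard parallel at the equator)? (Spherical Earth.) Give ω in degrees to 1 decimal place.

25.4°

Plate carrée maps x = Rλ, y = Rφ. The meridian scale is h = 1 and the parallel scale is k = 1/cos φ = sec φ.
At 50.2°: h = 1.000, k = 1.562; principal scales a = 1.562, b = 1.000.
sin(ω/2) = (a − b)/(a + b) = 0.5622/2.562 = 0.2194, so ω = 2 arcsin(0.2194) ≈ 25.4°.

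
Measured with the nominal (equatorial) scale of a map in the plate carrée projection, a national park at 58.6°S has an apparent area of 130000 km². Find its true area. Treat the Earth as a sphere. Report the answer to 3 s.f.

67700 km²

Plate carrée maps x = Rλ, y = Rφ. The meridian scale is h = 1 and the parallel scale is k = 1/cos φ = sec φ.
Areal scale = h·k = 1 × sec φ; at 58.6°, h = 1.000, k = 1.919, so h·k = 1.919.
True area = apparent / (areal scale) = 130000 / 1.919 ≈ 67700 km².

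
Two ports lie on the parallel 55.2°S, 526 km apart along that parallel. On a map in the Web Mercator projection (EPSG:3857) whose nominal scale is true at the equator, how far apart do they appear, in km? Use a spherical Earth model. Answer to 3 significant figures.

922 km

Mercator is conformal, so the point scale is isotropic: h = k = sec φ = 1/cos φ.
Along the parallel, k = sec 55.2° = 1/0.5707 = 1.752.
Map distance = 526 × 1.752 ≈ 922 km.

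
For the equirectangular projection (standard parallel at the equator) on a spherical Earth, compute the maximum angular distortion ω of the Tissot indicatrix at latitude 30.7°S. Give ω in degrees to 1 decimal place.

8.6°

For the equirectangular projection with φ₀ = 0 (plate carrée), h = 1 along meridians and k = sec φ along parallels.
At 30.7°: h = 1.000, k = 1.163; principal scales a = 1.163, b = 1.000.
sin(ω/2) = (a − b)/(a + b) = 0.1630/2.163 = 0.07535, so ω = 2 arcsin(0.07535) ≈ 8.6°.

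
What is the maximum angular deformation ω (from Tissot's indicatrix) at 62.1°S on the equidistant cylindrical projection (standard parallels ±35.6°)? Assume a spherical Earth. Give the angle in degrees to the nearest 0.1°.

31.3°

In the equirectangular projection with standard parallel φ₀ = 35.6° (x = Rλ cos φ₀, y = Rφ), meridians are true-scale (h = 1) and the parallel scale is k = cos φ₀ / cos φ.
At 62.1°: h = 1.000, k = 1.738; principal scales a = 1.738, b = 1.000.
sin(ω/2) = (a − b)/(a + b) = 0.7377/2.738 = 0.2694, so ω = 2 arcsin(0.2694) ≈ 31.3°.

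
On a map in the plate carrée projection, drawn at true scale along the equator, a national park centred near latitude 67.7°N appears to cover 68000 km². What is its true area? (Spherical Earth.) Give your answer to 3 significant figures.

25800 km²

In the plate carrée (x = Rλ, y = Rφ), meridians are true-scale (h = 1) and parallels are stretched by k = sec φ.
Areal scale = h·k = 1 × sec φ; at 67.7°, h = 1.000, k = 2.635, so h·k = 2.635.
True area = apparent / (areal scale) = 68000 / 2.635 ≈ 25800 km².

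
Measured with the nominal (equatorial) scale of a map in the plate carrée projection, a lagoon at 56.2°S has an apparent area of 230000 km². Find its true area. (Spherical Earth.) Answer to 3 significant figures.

128000 km²

In the plate carrée (x = Rλ, y = Rφ), meridians are true-scale (h = 1) and parallels are stretched by k = sec φ.
Areal scale = h·k = 1 × sec φ; at 56.2°, h = 1.000, k = 1.798, so h·k = 1.798.
True area = apparent / (areal scale) = 230000 / 1.798 ≈ 128000 km².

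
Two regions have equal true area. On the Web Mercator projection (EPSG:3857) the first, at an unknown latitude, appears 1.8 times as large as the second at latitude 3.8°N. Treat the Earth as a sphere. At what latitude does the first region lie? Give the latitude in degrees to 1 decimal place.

For equal true areas on Mercator, apparent areas scale as sec²φ, so the ratio is cos²φ₂ / cos²φ₁.
cos²φ₂ / cos²φ₁ = 1.8  ⇒  cos φ₁ = cos 3.8° / √1.8 = 0.9978/1.342 = 0.7437.
φ₁ = arccos(0.7437) ≈ 42.0°.

42.0°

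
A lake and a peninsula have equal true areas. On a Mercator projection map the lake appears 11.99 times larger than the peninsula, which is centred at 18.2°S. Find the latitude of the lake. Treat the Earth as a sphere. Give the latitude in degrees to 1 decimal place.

74.1°

On Mercator, (apparent₁)/(apparent₂) = sec²φ₁ / sec²φ₂ when true areas are equal.
cos²φ₂ / cos²φ₁ = 11.99  ⇒  cos φ₁ = cos 18.2° / √11.99 = 0.9500/3.463 = 0.2743.
φ₁ = arccos(0.2743) ≈ 74.1°.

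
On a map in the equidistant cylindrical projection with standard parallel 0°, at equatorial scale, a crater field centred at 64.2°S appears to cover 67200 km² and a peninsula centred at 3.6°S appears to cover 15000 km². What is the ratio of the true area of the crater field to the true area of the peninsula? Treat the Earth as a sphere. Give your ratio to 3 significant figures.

On the plate carrée, areal scale = h·k = 1 × sec φ, so true area = apparent × cos φ.
True area of crater field: 67200 × cos(64.2°) = 67200 × 0.4352 = 29250 km².
True area of peninsula: 15000 × cos(3.6°) = 15000 × 0.9980 = 14970 km².
Ratio = 29250 / 14970 ≈ 1.95.

1.95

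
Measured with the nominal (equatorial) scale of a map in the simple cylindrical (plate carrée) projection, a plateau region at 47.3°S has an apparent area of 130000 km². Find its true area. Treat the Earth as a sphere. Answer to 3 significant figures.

For the equirectangular projection with φ₀ = 0 (plate carrée), h = 1 along meridians and k = sec φ along parallels.
Areal scale = h·k = 1 × sec φ; at 47.3°, h = 1.000, k = 1.475, so h·k = 1.475.
True area = apparent / (areal scale) = 130000 / 1.475 ≈ 88200 km².

88200 km²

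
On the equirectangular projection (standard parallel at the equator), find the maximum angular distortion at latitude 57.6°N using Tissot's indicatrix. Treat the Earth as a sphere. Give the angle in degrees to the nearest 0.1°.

Plate carrée maps x = Rλ, y = Rφ. The meridian scale is h = 1 and the parallel scale is k = 1/cos φ = sec φ.
At 57.6°: h = 1.000, k = 1.866; principal scales a = 1.866, b = 1.000.
sin(ω/2) = (a − b)/(a + b) = 0.8663/2.866 = 0.3022, so ω = 2 arcsin(0.3022) ≈ 35.2°.

35.2°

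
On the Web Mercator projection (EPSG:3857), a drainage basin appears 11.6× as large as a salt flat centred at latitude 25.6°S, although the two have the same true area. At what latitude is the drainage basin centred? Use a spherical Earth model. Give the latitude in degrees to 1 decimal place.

74.6°

On Mercator, (apparent₁)/(apparent₂) = sec²φ₁ / sec²φ₂ when true areas are equal.
cos²φ₂ / cos²φ₁ = 11.6  ⇒  cos φ₁ = cos 25.6° / √11.6 = 0.9018/3.406 = 0.2648.
φ₁ = arccos(0.2648) ≈ 74.6°.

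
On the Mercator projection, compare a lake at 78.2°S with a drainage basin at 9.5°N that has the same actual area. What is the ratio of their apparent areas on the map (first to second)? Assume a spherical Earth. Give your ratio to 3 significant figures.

Mercator is conformal with k = sec φ, so areal scale = k² = sec²φ.
At 78.2°: sec²(78.2°) = 1/0.2045² = 23.91.
At 9.5°: sec²(9.5°) = 1/0.9863² = 1.028.
Ratio = 23.91/1.028 = cos²(9.5°)/cos²(78.2°) ≈ 23.3.

23.3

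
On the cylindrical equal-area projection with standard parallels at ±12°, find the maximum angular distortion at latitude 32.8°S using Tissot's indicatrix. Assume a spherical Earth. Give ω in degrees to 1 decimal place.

A cylindrical equal-area projection with standard parallel φ₀ has meridian scale h = cos φ / cos φ₀ and parallel scale k = cos φ₀ / cos φ (so areas are preserved, h·k = 1).
At 32.8°: h = 0.8593, k = 1.164; principal scales a = 1.164, b = 0.8593.
sin(ω/2) = (a − b)/(a + b) = 0.3043/2.023 = 0.1504, so ω = 2 arcsin(0.1504) ≈ 17.3°.

17.3°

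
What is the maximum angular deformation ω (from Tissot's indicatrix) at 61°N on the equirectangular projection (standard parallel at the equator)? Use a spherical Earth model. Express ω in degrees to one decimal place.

For the equirectangular projection with φ₀ = 0 (plate carrée), h = 1 along meridians and k = sec φ along parallels.
At 61°: h = 1.000, k = 2.063; principal scales a = 2.063, b = 1.000.
sin(ω/2) = (a − b)/(a + b) = 1.063/3.063 = 0.3470, so ω = 2 arcsin(0.3470) ≈ 40.6°.

40.6°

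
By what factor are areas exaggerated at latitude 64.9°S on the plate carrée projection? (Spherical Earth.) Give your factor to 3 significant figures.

For the equirectangular projection with φ₀ = 0 (plate carrée), h = 1 along meridians and k = sec φ along parallels.
Areal scale = h·k = 1 × sec φ; at 64.9°, h = 1.000, k = 2.357, so h·k = 2.357.

2.36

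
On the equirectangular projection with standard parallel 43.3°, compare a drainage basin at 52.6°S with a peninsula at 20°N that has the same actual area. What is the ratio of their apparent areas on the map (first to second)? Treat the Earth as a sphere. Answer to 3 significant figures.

1.55

In the equirectangular projection with standard parallel φ₀ = 43.3° (x = Rλ cos φ₀, y = Rφ), meridians are true-scale (h = 1) and the parallel scale is k = cos φ₀ / cos φ.
Areal scale at 52.6°: h·k = 1.000 × 1.198 = 1.198.
Areal scale at 20°: h·k = 1.000 × 0.7745 = 0.7745.
Ratio = 1.198/0.7745 ≈ 1.55.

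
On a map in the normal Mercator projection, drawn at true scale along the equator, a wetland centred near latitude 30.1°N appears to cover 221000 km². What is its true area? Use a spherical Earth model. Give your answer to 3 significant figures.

For Mercator, h = k = sec φ (a conformal cylindrical projection has a single point scale, 1/cos φ).
Areal scale = k² = sec²φ = 1/cos²(30.1°) = 1/0.8652² = 1.336.
True area = apparent / (areal scale) = 221000 / 1.336 ≈ 165000 km².

165000 km²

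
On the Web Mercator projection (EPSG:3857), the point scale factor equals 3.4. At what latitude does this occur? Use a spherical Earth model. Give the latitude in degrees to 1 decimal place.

72.9°

Mercator scale is k = sec φ = 1/cos φ.
1/cos φ = 3.4  ⇒  cos φ = 0.2941  ⇒  φ = arccos(0.2941) ≈ 72.9°.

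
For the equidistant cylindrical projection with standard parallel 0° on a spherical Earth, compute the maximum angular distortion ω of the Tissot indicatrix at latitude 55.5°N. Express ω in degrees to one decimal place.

32.1°

Plate carrée maps x = Rλ, y = Rφ. The meridian scale is h = 1 and the parallel scale is k = 1/cos φ = sec φ.
At 55.5°: h = 1.000, k = 1.766; principal scales a = 1.766, b = 1.000.
sin(ω/2) = (a − b)/(a + b) = 0.7655/2.766 = 0.2768, so ω = 2 arcsin(0.2768) ≈ 32.1°.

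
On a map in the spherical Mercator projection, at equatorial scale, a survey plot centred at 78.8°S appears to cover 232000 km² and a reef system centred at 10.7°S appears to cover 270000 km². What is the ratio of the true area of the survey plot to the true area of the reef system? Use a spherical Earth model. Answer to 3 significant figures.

0.0336

On Mercator the areal scale is sec²φ, so true area = apparent × cos²φ.
True area of survey plot: 232000 × cos²(78.8°) = 232000 × 0.03773 = 8753 km².
True area of reef system: 270000 × cos²(10.7°) = 270000 × 0.9655 = 260700 km².
Ratio = 8753 / 260700 ≈ 0.0336.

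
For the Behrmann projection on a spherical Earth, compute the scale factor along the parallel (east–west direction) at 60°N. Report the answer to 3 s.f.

1.73

The Behrmann projection is cylindrical equal-area with φ₀ = 30°. Cylindrical equal-area (φ₀ = 30°): h = cos φ / cos 30° along meridians, k = cos 30° / cos φ along parallels; h·k = 1.
k = cos 30° / cos 60° = 0.8660/0.5000 = 1.732.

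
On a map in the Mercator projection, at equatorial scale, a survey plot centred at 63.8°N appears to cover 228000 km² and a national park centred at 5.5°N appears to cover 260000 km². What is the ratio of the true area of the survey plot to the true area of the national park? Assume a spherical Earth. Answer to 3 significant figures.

Mercator's areal exaggeration is sec²φ; hence true area = (apparent area) · cos²φ.
True area of survey plot: 228000 × cos²(63.8°) = 228000 × 0.1949 = 44440 km².
True area of national park: 260000 × cos²(5.5°) = 260000 × 0.9908 = 257600 km².
Ratio = 44440 / 257600 ≈ 0.173.

0.173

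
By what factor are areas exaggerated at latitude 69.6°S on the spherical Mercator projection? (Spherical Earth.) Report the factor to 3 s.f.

For Mercator, h = k = sec φ (a conformal cylindrical projection has a single point scale, 1/cos φ).
Areal scale = k² = sec²φ = 1/cos²(69.6°) = 1/0.3486² = 8.230.

8.23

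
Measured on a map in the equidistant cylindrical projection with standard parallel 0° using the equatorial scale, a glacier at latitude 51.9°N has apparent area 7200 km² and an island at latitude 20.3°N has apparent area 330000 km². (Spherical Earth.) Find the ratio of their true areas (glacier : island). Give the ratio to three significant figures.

On the plate carrée, areal scale = h·k = 1 × sec φ, so true area = apparent × cos φ.
True area of glacier: 7200 × cos(51.9°) = 7200 × 0.6170 = 4443 km².
True area of island: 330000 × cos(20.3°) = 330000 × 0.9379 = 309500 km².
Ratio = 4443 / 309500 ≈ 0.0144.

0.0144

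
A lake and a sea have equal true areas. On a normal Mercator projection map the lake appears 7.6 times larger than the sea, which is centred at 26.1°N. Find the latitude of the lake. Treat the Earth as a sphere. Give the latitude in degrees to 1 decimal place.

For equal true areas on Mercator, apparent areas scale as sec²φ, so the ratio is cos²φ₂ / cos²φ₁.
cos²φ₂ / cos²φ₁ = 7.6  ⇒  cos φ₁ = cos 26.1° / √7.6 = 0.8980/2.757 = 0.3257.
φ₁ = arccos(0.3257) ≈ 71.0°.

71.0°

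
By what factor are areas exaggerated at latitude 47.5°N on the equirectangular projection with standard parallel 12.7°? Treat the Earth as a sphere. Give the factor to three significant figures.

1.44

With standard parallel φ₀ = 12.7°, the equirectangular projection gives x = Rλ cos φ₀, y = Rφ, so h = 1 and k = cos 12.7° / cos φ.
Areal scale = h·k = 1 × cos φ₀ / cos φ; at 47.5°, h = 1.000, k = 1.444, so h·k = 1.444.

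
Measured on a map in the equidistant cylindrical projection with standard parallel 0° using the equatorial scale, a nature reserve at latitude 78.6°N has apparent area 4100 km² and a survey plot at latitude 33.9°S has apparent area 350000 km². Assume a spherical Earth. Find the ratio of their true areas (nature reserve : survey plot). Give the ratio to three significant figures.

On the plate carrée, areal scale = h·k = 1 × sec φ, so true area = apparent × cos φ.
True area of nature reserve: 4100 × cos(78.6°) = 4100 × 0.1977 = 810.4 km².
True area of survey plot: 350000 × cos(33.9°) = 350000 × 0.8300 = 290500 km².
Ratio = 810.4 / 290500 ≈ 0.00279.

0.00279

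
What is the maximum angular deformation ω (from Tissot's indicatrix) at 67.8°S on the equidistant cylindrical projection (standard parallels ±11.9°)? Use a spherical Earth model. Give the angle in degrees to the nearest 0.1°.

The equidistant cylindrical projection with φ₀ = 11.9° has h = 1 (meridians true) and k = cos φ₀ / cos φ along parallels.
At 67.8°: h = 1.000, k = 2.590; principal scales a = 2.590, b = 1.000.
sin(ω/2) = (a − b)/(a + b) = 1.590/3.590 = 0.4429, so ω = 2 arcsin(0.4429) ≈ 52.6°.

52.6°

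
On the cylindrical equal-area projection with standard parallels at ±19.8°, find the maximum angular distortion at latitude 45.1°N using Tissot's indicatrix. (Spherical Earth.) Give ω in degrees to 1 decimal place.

A cylindrical equal-area projection with standard parallel φ₀ has meridian scale h = cos φ / cos φ₀ and parallel scale k = cos φ₀ / cos φ (so areas are preserved, h·k = 1).
At 45.1°: h = 0.7502, k = 1.333; principal scales a = 1.333, b = 0.7502.
sin(ω/2) = (a − b)/(a + b) = 0.5827/2.083 = 0.2797, so ω = 2 arcsin(0.2797) ≈ 32.5°.

32.5°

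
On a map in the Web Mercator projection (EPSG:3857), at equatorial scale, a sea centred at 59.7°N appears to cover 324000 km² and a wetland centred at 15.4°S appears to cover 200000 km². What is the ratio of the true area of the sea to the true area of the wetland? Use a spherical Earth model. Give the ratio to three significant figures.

0.444

Since Mercator area scale is 1/cos²φ, the true area equals the apparent area multiplied by cos²φ.
True area of sea: 324000 × cos²(59.7°) = 324000 × 0.2545 = 82470 km².
True area of wetland: 200000 × cos²(15.4°) = 200000 × 0.9295 = 185900 km².
Ratio = 82470 / 185900 ≈ 0.444.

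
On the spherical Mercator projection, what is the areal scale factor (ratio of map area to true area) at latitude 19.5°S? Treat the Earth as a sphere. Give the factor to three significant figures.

1.13

The Mercator projection is conformal; its linear scale factor is the same in every direction and equals sec φ = 1/cos φ.
Areal scale = k² = sec²φ = 1/cos²(19.5°) = 1/0.9426² = 1.125.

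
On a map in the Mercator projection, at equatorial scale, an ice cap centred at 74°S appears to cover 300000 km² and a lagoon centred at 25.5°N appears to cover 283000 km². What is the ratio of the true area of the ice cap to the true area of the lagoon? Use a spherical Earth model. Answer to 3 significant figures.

On Mercator the areal scale is sec²φ, so true area = apparent × cos²φ.
True area of ice cap: 300000 × cos²(74°) = 300000 × 0.07598 = 22790 km².
True area of lagoon: 283000 × cos²(25.5°) = 283000 × 0.8147 = 230500 km².
Ratio = 22790 / 230500 ≈ 0.0989.

0.0989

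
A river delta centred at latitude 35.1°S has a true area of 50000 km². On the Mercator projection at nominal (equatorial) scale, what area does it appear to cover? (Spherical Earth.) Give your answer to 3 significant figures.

74700 km²

The Mercator projection is conformal; its linear scale factor is the same in every direction and equals sec φ = 1/cos φ.
Areal scale = k² = sec²φ = 1/cos²(35.1°) = 1/0.8181² = 1.494.
Apparent area = 50000 × 1.494 ≈ 74700 km².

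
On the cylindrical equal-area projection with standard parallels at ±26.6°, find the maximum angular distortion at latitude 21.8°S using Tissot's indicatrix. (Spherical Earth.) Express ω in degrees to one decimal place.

Cylindrical equal-area (φ₀ = 26.6°): h = cos φ / cos 26.6° along meridians, k = cos 26.6° / cos φ along parallels; h·k = 1.
At 21.8°: h = 1.038, k = 0.9630; principal scales a = 1.038, b = 0.9630.
sin(ω/2) = (a − b)/(a + b) = 0.07537/2.001 = 0.03766, so ω = 2 arcsin(0.03766) ≈ 4.3°.

4.3°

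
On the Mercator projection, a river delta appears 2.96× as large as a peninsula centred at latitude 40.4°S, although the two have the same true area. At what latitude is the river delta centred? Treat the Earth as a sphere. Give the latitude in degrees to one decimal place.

63.7°

Mercator areal scale is sec²φ, so apparent-area ratio = sec²φ₁ / sec²φ₂ = cos²φ₂ / cos²φ₁.
cos²φ₂ / cos²φ₁ = 2.96  ⇒  cos φ₁ = cos 40.4° / √2.96 = 0.7615/1.720 = 0.4426.
φ₁ = arccos(0.4426) ≈ 63.7°.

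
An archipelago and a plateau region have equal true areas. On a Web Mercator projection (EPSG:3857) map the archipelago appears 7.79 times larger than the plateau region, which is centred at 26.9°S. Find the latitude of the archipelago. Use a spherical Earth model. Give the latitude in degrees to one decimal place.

On Mercator, (apparent₁)/(apparent₂) = sec²φ₁ / sec²φ₂ when true areas are equal.
cos²φ₂ / cos²φ₁ = 7.79  ⇒  cos φ₁ = cos 26.9° / √7.79 = 0.8918/2.791 = 0.3195.
φ₁ = arccos(0.3195) ≈ 71.4°.

71.4°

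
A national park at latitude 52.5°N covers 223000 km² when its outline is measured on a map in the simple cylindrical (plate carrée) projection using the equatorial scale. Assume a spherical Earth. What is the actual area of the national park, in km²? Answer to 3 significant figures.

136000 km²

For the equirectangular projection with φ₀ = 0 (plate carrée), h = 1 along meridians and k = sec φ along parallels.
Areal scale = h·k = 1 × sec φ; at 52.5°, h = 1.000, k = 1.643, so h·k = 1.643.
True area = apparent / (areal scale) = 223000 / 1.643 ≈ 136000 km².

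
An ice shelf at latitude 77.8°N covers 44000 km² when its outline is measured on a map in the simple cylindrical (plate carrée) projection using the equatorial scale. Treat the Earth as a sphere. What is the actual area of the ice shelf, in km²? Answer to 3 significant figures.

In the plate carrée (x = Rλ, y = Rφ), meridians are true-scale (h = 1) and parallels are stretched by k = sec φ.
Areal scale = h·k = 1 × sec φ; at 77.8°, h = 1.000, k = 4.732, so h·k = 4.732.
True area = apparent / (areal scale) = 44000 / 4.732 ≈ 9300 km².

9300 km²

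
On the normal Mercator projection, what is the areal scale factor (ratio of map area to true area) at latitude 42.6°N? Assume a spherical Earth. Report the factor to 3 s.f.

For Mercator, h = k = sec φ (a conformal cylindrical projection has a single point scale, 1/cos φ).
Areal scale = k² = sec²φ = 1/cos²(42.6°) = 1/0.7361² = 1.846.

1.85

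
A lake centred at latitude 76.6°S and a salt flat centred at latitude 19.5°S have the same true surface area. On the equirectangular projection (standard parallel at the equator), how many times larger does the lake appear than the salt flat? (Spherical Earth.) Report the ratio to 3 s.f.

4.07

In the plate carrée (x = Rλ, y = Rφ), meridians are true-scale (h = 1) and parallels are stretched by k = sec φ.
Areal scale at 76.6°: h·k = 1.000 × 4.315 = 4.315.
Areal scale at 19.5°: h·k = 1.000 × 1.061 = 1.061.
Ratio = 4.315/1.061 ≈ 4.07.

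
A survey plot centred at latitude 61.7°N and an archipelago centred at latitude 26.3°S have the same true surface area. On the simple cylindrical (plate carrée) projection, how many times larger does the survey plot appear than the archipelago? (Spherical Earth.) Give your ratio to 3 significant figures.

1.89

In the plate carrée (x = Rλ, y = Rφ), meridians are true-scale (h = 1) and parallels are stretched by k = sec φ.
Areal scale at 61.7°: h·k = 1.000 × 2.109 = 2.109.
Areal scale at 26.3°: h·k = 1.000 × 1.115 = 1.115.
Ratio = 2.109/1.115 ≈ 1.89.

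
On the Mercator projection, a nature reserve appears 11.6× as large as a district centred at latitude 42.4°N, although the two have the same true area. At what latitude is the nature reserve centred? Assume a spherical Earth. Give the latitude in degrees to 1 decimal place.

For equal true areas on Mercator, apparent areas scale as sec²φ, so the ratio is cos²φ₂ / cos²φ₁.
cos²φ₂ / cos²φ₁ = 11.6  ⇒  cos φ₁ = cos 42.4° / √11.6 = 0.7385/3.406 = 0.2168.
φ₁ = arccos(0.2168) ≈ 77.5°.

77.5°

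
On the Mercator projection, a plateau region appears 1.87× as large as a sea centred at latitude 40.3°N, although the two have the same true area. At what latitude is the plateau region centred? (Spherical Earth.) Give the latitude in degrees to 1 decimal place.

56.1°

For equal true areas on Mercator, apparent areas scale as sec²φ, so the ratio is cos²φ₂ / cos²φ₁.
cos²φ₂ / cos²φ₁ = 1.87  ⇒  cos φ₁ = cos 40.3° / √1.87 = 0.7627/1.367 = 0.5577.
φ₁ = arccos(0.5577) ≈ 56.1°.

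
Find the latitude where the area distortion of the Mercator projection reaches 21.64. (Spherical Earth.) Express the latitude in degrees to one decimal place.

Mercator areal scale is sec²φ.
sec²φ = 21.64  ⇒  cos²φ = 0.04621  ⇒  cos φ = 0.2150.
φ = arccos(0.2150) ≈ 77.6°.

77.6°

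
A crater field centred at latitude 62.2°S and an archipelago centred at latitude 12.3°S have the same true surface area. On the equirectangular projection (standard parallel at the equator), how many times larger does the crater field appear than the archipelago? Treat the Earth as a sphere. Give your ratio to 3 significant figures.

2.09

In the plate carrée (x = Rλ, y = Rφ), meridians are true-scale (h = 1) and parallels are stretched by k = sec φ.
Areal scale at 62.2°: h·k = 1.000 × 2.144 = 2.144.
Areal scale at 12.3°: h·k = 1.000 × 1.023 = 1.023.
Ratio = 2.144/1.023 ≈ 2.09.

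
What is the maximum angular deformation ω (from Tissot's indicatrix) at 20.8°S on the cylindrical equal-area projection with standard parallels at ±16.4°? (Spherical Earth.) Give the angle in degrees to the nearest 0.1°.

3.0°

A cylindrical equal-area projection with standard parallel φ₀ has meridian scale h = cos φ / cos φ₀ and parallel scale k = cos φ₀ / cos φ (so areas are preserved, h·k = 1).
At 20.8°: h = 0.9745, k = 1.026; principal scales a = 1.026, b = 0.9745.
sin(ω/2) = (a − b)/(a + b) = 0.05172/2.001 = 0.02585, so ω = 2 arcsin(0.02585) ≈ 3.0°.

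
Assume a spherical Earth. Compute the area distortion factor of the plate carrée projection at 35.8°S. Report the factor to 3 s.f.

1.23

Plate carrée maps x = Rλ, y = Rφ. The meridian scale is h = 1 and the parallel scale is k = 1/cos φ = sec φ.
Areal scale = h·k = 1 × sec φ; at 35.8°, h = 1.000, k = 1.233, so h·k = 1.233.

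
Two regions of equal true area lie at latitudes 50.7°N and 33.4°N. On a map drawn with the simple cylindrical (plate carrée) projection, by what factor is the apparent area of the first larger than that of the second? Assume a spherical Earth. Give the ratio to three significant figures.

1.32

In the plate carrée (x = Rλ, y = Rφ), meridians are true-scale (h = 1) and parallels are stretched by k = sec φ.
Areal scale at 50.7°: h·k = 1.000 × 1.579 = 1.579.
Areal scale at 33.4°: h·k = 1.000 × 1.198 = 1.198.
Ratio = 1.579/1.198 ≈ 1.32.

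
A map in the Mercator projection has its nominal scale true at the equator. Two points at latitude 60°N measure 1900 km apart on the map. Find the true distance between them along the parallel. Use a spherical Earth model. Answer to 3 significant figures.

950 km

Mercator is conformal, so the point scale is isotropic: h = k = sec φ = 1/cos φ.
Along the parallel at 60°, map distances are exaggerated by k = sec 60° = 2.000.
True distance = 1900 / 2.000 = 1900 × cos 60° ≈ 950 km.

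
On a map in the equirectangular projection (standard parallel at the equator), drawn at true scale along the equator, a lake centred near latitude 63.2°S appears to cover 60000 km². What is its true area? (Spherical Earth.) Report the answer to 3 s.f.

27100 km²

Plate carrée maps x = Rλ, y = Rφ. The meridian scale is h = 1 and the parallel scale is k = 1/cos φ = sec φ.
Areal scale = h·k = 1 × sec φ; at 63.2°, h = 1.000, k = 2.218, so h·k = 2.218.
True area = apparent / (areal scale) = 60000 / 2.218 ≈ 27100 km².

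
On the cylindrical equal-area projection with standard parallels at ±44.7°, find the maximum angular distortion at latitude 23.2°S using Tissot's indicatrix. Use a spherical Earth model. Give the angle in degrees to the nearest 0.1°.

29.1°

For cylindrical equal-area with standard parallel φ₀, h = cos φ / cos φ₀ and k = cos φ₀ / cos φ, so h·k = 1.
At 23.2°: h = 1.293, k = 0.7733; principal scales a = 1.293, b = 0.7733.
sin(ω/2) = (a − b)/(a + b) = 0.5198/2.066 = 0.2515, so ω = 2 arcsin(0.2515) ≈ 29.1°.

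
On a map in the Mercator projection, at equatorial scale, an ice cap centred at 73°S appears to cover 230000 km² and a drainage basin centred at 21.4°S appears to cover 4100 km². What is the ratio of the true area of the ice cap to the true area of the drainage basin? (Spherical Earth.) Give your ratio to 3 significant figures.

5.53

Since Mercator area scale is 1/cos²φ, the true area equals the apparent area multiplied by cos²φ.
True area of ice cap: 230000 × cos²(73°) = 230000 × 0.08548 = 19660 km².
True area of drainage basin: 4100 × cos²(21.4°) = 4100 × 0.8669 = 3554 km².
Ratio = 19660 / 3554 ≈ 5.53.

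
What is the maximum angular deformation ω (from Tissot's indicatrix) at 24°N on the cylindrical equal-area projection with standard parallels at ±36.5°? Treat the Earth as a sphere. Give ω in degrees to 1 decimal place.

Cylindrical equal-area (φ₀ = 36.5°): h = cos φ / cos 36.5° along meridians, k = cos 36.5° / cos φ along parallels; h·k = 1.
At 24°: h = 1.136, k = 0.8799; principal scales a = 1.136, b = 0.8799.
sin(ω/2) = (a − b)/(a + b) = 0.2565/2.016 = 0.1272, so ω = 2 arcsin(0.1272) ≈ 14.6°.

14.6°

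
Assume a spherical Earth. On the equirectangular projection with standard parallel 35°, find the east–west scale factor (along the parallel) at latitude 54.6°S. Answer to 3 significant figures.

1.41

The equidistant cylindrical projection with φ₀ = 35° has h = 1 (meridians true) and k = cos φ₀ / cos φ along parallels.
k = cos 35° / cos 54.6° = 0.8192/0.5793 = 1.414.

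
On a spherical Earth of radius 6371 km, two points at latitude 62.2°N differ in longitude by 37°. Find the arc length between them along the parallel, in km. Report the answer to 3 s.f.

Arc length along a parallel = R cos φ · Δλ (with Δλ in radians).
= 6371 × cos 62.2° × (37° × π/180) = 6371 × 0.4664 × 0.6458 ≈ 1920 km.

1920 km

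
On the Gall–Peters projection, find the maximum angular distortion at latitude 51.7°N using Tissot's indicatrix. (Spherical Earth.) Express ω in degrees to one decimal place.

Gall–Peters is a cylindrical equal-area projection with standard parallels at ±45°. A cylindrical equal-area projection with standard parallel φ₀ has meridian scale h = cos φ / cos φ₀ and parallel scale k = cos φ₀ / cos φ (so areas are preserved, h·k = 1).
At 51.7°: h = 0.8765, k = 1.141; principal scales a = 1.141, b = 0.8765.
sin(ω/2) = (a − b)/(a + b) = 0.2644/2.017 = 0.1311, so ω = 2 arcsin(0.1311) ≈ 15.1°.

15.1°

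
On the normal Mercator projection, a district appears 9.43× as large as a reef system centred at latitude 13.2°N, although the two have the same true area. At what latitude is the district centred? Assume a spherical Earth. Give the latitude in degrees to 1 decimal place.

71.5°

Mercator areal scale is sec²φ, so apparent-area ratio = sec²φ₁ / sec²φ₂ = cos²φ₂ / cos²φ₁.
cos²φ₂ / cos²φ₁ = 9.43  ⇒  cos φ₁ = cos 13.2° / √9.43 = 0.9736/3.071 = 0.3170.
φ₁ = arccos(0.3170) ≈ 71.5°.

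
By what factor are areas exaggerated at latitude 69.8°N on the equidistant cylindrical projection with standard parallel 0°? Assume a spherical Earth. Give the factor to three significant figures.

For the equirectangular projection with φ₀ = 0 (plate carrée), h = 1 along meridians and k = sec φ along parallels.
Areal scale = h·k = 1 × sec φ; at 69.8°, h = 1.000, k = 2.896, so h·k = 2.896.

2.90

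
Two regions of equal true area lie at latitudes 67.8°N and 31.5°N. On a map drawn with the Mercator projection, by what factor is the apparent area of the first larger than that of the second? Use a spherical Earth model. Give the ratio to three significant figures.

Mercator areal scale is sec²φ.
At 67.8°: sec²(67.8°) = 1/0.3778² = 7.005.
At 31.5°: sec²(31.5°) = 1/0.8526² = 1.376.
Ratio = 7.005/1.376 = cos²(31.5°)/cos²(67.8°) ≈ 5.09.

5.09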